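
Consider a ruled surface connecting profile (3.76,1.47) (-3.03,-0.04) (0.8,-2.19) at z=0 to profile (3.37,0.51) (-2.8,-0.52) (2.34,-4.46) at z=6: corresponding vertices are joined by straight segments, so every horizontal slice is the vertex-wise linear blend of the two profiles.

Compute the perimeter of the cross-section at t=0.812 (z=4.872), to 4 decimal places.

Cross-section at t=0.812: each vertex is (1-t)·p0[i] + t·p1[i].
  v1: (1-0.812)·(3.76,1.47) + 0.812·(3.37,0.51) = (3.4433,0.6905)
  v2: (1-0.812)·(-3.03,-0.04) + 0.812·(-2.8,-0.52) = (-2.8432,-0.4298)
  v3: (1-0.812)·(0.8,-2.19) + 0.812·(2.34,-4.46) = (2.0505,-4.0332)
Perimeter = Σ |v_{i+1} − v_i|:
  edge 1→2: √(-6.2866² + -1.1202²) = 6.3856 (running 6.3856)
  edge 2→3: √(4.8937² + -3.6035²) = 6.0773 (running 12.4629)
  edge 3→1: √(1.3928² + 4.7237²) = 4.9248 (running 17.3877)
Perimeter = 17.3877

Perimeter at t=0.812: 17.3877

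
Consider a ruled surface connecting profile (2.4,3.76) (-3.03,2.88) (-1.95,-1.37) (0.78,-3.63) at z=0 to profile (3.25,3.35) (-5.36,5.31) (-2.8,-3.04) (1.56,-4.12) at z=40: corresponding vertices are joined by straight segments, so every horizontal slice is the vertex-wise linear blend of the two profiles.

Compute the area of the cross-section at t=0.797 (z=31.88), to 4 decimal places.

Cross-section at t=0.797: each vertex is (1-t)·p0[i] + t·p1[i].
  v1: (1-0.797)·(2.4,3.76) + 0.797·(3.25,3.35) = (3.0774,3.4332)
  v2: (1-0.797)·(-3.03,2.88) + 0.797·(-5.36,5.31) = (-4.8870,4.8167)
  v3: (1-0.797)·(-1.95,-1.37) + 0.797·(-2.8,-3.04) = (-2.6274,-2.7010)
  v4: (1-0.797)·(0.78,-3.63) + 0.797·(1.56,-4.12) = (1.4017,-4.0205)
Shoelace sum Σ(x_i·y_{i+1} − x_{i+1}·y_i):
  i=1: 3.0774·4.8167 − -4.8870·3.4332 = +31.6014 (running +31.6014)
  i=2: -4.8870·-2.7010 − -2.6274·4.8167 = +25.8554 (running +57.4568)
  i=3: -2.6274·-4.0205 − 1.4017·-2.7010 = +14.3496 (running +71.8065)
  i=4: 1.4017·3.4332 − 3.0774·-4.0205 = +17.1852 (running +88.9917)
Area = |Σ|/2 = |88.9917|/2 = 44.4958

Area at t=0.797: 44.4958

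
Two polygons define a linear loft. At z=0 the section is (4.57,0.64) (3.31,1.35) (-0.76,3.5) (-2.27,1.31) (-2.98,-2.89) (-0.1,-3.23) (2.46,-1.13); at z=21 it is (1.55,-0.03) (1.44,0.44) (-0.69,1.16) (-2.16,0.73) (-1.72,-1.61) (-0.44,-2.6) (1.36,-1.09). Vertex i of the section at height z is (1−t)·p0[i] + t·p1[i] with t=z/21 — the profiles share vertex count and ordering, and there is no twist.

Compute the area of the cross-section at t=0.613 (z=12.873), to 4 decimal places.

Cross-section at t=0.613: each vertex is (1-t)·p0[i] + t·p1[i].
  v1: (1-0.613)·(4.57,0.64) + 0.613·(1.55,-0.03) = (2.7187,0.2293)
  v2: (1-0.613)·(3.31,1.35) + 0.613·(1.44,0.44) = (2.1637,0.7922)
  v3: (1-0.613)·(-0.76,3.5) + 0.613·(-0.69,1.16) = (-0.7171,2.0656)
  v4: (1-0.613)·(-2.27,1.31) + 0.613·(-2.16,0.73) = (-2.2026,0.9545)
  v5: (1-0.613)·(-2.98,-2.89) + 0.613·(-1.72,-1.61) = (-2.2076,-2.1054)
  v6: (1-0.613)·(-0.1,-3.23) + 0.613·(-0.44,-2.6) = (-0.3084,-2.8438)
  v7: (1-0.613)·(2.46,-1.13) + 0.613·(1.36,-1.09) = (1.7857,-1.1055)
Shoelace sum Σ(x_i·y_{i+1} − x_{i+1}·y_i):
  i=1: 2.7187·0.7922 − 2.1637·0.2293 = +1.6576 (running +1.6576)
  i=2: 2.1637·2.0656 − -0.7171·0.7922 = +5.0373 (running +6.6949)
  i=3: -0.7171·0.9545 − -2.2026·2.0656 = +3.8652 (running +10.5601)
  i=4: -2.2026·-2.1054 − -2.2076·0.9545 = +6.7443 (running +17.3044)
  i=5: -2.2076·-2.8438 − -0.3084·-2.1054 = +5.6287 (running +22.9331)
  i=6: -0.3084·-1.1055 − 1.7857·-2.8438 = +5.4191 (running +28.3522)
  i=7: 1.7857·0.2293 − 2.7187·-1.1055 = +3.4150 (running +31.7672)
Area = |Σ|/2 = |31.7672|/2 = 15.8836

Area at t=0.613: 15.8836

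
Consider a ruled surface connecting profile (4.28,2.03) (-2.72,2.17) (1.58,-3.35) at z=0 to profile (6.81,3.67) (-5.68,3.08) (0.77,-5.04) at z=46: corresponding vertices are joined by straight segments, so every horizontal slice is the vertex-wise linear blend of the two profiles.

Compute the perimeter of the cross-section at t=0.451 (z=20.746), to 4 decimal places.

Cross-section at t=0.451: each vertex is (1-t)·p0[i] + t·p1[i].
  v1: (1-0.451)·(4.28,2.03) + 0.451·(6.81,3.67) = (5.4210,2.7696)
  v2: (1-0.451)·(-2.72,2.17) + 0.451·(-5.68,3.08) = (-4.0550,2.5804)
  v3: (1-0.451)·(1.58,-3.35) + 0.451·(0.77,-5.04) = (1.2147,-4.1122)
Perimeter = Σ |v_{i+1} − v_i|:
  edge 1→2: √(-9.4760² + -0.1892²) = 9.4779 (running 9.4779)
  edge 2→3: √(5.2696² + -6.6926²) = 8.5182 (running 17.9961)
  edge 3→1: √(4.2063² + 6.8818²) = 8.0655 (running 26.0616)
Perimeter = 26.0616

Perimeter at t=0.451: 26.0616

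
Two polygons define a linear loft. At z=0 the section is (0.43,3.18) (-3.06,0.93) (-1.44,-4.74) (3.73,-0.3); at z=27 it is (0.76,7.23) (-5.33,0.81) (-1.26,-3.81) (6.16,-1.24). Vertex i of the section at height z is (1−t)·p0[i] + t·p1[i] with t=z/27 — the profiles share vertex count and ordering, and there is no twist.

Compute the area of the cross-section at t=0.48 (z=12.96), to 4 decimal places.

Cross-section at t=0.48: each vertex is (1-t)·p0[i] + t·p1[i].
  v1: (1-0.48)·(0.43,3.18) + 0.48·(0.76,7.23) = (0.5884,5.1240)
  v2: (1-0.48)·(-3.06,0.93) + 0.48·(-5.33,0.81) = (-4.1496,0.8724)
  v3: (1-0.48)·(-1.44,-4.74) + 0.48·(-1.26,-3.81) = (-1.3536,-4.2936)
  v4: (1-0.48)·(3.73,-0.3) + 0.48·(6.16,-1.24) = (4.8964,-0.7512)
Shoelace sum Σ(x_i·y_{i+1} − x_{i+1}·y_i):
  i=1: 0.5884·0.8724 − -4.1496·5.1240 = +21.7759 (running +21.7759)
  i=2: -4.1496·-4.2936 − -1.3536·0.8724 = +18.9976 (running +40.7735)
  i=3: -1.3536·-0.7512 − 4.8964·-4.2936 = +22.0400 (running +62.8135)
  i=4: 4.8964·5.1240 − 0.5884·-0.7512 = +25.5312 (running +88.3446)
Area = |Σ|/2 = |88.3446|/2 = 44.1723

Area at t=0.48: 44.1723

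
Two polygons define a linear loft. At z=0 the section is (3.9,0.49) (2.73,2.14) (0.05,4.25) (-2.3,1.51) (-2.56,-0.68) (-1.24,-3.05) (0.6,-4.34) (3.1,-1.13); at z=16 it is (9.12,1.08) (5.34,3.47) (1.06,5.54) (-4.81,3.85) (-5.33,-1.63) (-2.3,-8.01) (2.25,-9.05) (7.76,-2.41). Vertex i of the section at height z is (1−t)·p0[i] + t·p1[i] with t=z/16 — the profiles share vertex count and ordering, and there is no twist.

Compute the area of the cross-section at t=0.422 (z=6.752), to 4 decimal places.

Cross-section at t=0.422: each vertex is (1-t)·p0[i] + t·p1[i].
  v1: (1-0.422)·(3.9,0.49) + 0.422·(9.12,1.08) = (6.1028,0.7390)
  v2: (1-0.422)·(2.73,2.14) + 0.422·(5.34,3.47) = (3.8314,2.7013)
  v3: (1-0.422)·(0.05,4.25) + 0.422·(1.06,5.54) = (0.4762,4.7944)
  v4: (1-0.422)·(-2.3,1.51) + 0.422·(-4.81,3.85) = (-3.3592,2.4975)
  v5: (1-0.422)·(-2.56,-0.68) + 0.422·(-5.33,-1.63) = (-3.7289,-1.0809)
  v6: (1-0.422)·(-1.24,-3.05) + 0.422·(-2.3,-8.01) = (-1.6873,-5.1431)
  v7: (1-0.422)·(0.6,-4.34) + 0.422·(2.25,-9.05) = (1.2963,-6.3276)
  v8: (1-0.422)·(3.1,-1.13) + 0.422·(7.76,-2.41) = (5.0665,-1.6702)
Shoelace sum Σ(x_i·y_{i+1} − x_{i+1}·y_i):
  i=1: 6.1028·2.7013 − 3.8314·0.7390 = +13.6540 (running +13.6540)
  i=2: 3.8314·4.7944 − 0.4762·2.7013 = +17.0829 (running +30.7369)
  i=3: 0.4762·2.4975 − -3.3592·4.7944 = +17.2947 (running +48.0316)
  i=4: -3.3592·-1.0809 − -3.7289·2.4975 = +12.9439 (running +60.9756)
  i=5: -3.7289·-5.1431 − -1.6873·-1.0809 = +17.3546 (running +78.3301)
  i=6: -1.6873·-6.3276 − 1.2963·-5.1431 = +17.3437 (running +95.6739)
  i=7: 1.2963·-1.6702 − 5.0665·-6.3276 = +29.8940 (running +125.5679)
  i=8: 5.0665·0.7390 − 6.1028·-1.6702 = +13.9368 (running +139.5046)
Area = |Σ|/2 = |139.5046|/2 = 69.7523

Area at t=0.422: 69.7523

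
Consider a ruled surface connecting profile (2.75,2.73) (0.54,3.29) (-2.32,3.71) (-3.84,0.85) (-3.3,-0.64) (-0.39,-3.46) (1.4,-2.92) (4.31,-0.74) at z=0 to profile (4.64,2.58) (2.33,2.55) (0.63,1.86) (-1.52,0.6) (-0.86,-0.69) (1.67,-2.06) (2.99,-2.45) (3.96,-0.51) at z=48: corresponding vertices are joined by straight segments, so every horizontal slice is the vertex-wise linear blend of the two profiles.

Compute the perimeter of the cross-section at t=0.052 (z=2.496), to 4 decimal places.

Cross-section at t=0.052: each vertex is (1-t)·p0[i] + t·p1[i].
  v1: (1-0.052)·(2.75,2.73) + 0.052·(4.64,2.58) = (2.8483,2.7222)
  v2: (1-0.052)·(0.54,3.29) + 0.052·(2.33,2.55) = (0.6331,3.2515)
  v3: (1-0.052)·(-2.32,3.71) + 0.052·(0.63,1.86) = (-2.1666,3.6138)
  v4: (1-0.052)·(-3.84,0.85) + 0.052·(-1.52,0.6) = (-3.7194,0.8370)
  v5: (1-0.052)·(-3.3,-0.64) + 0.052·(-0.86,-0.69) = (-3.1731,-0.6426)
  v6: (1-0.052)·(-0.39,-3.46) + 0.052·(1.67,-2.06) = (-0.2829,-3.3872)
  v7: (1-0.052)·(1.4,-2.92) + 0.052·(2.99,-2.45) = (1.4827,-2.8956)
  v8: (1-0.052)·(4.31,-0.74) + 0.052·(3.96,-0.51) = (4.2918,-0.7280)
Perimeter = Σ |v_{i+1} − v_i|:
  edge 1→2: √(-2.2152² + 0.5293²) = 2.2776 (running 2.2776)
  edge 2→3: √(-2.7997² + 0.3623²) = 2.8230 (running 5.1006)
  edge 3→4: √(-1.5528² + -2.7768²) = 3.1815 (running 8.2820)
  edge 4→5: √(0.5462² + -1.4796²) = 1.5772 (running 9.8593)
  edge 5→6: √(2.8902² + -2.7446²) = 3.9858 (running 13.8450)
  edge 6→7: √(1.7656² + 0.4916²) = 1.8327 (running 15.6778)
  edge 7→8: √(2.8091² + 2.1675²) = 3.5481 (running 19.2259)
  edge 8→1: √(-1.4435² + 3.4502²) = 3.7400 (running 22.9659)
Perimeter = 22.9659

Perimeter at t=0.052: 22.9659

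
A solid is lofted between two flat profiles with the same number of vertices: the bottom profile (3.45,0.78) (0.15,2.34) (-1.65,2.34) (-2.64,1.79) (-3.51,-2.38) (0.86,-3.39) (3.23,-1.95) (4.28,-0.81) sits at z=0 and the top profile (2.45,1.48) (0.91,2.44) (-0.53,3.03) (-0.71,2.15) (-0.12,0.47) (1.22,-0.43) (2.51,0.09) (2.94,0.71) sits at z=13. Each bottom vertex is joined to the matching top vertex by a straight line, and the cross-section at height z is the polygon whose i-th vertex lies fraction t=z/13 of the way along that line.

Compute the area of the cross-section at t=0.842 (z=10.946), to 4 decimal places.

Area at t=0.842: 9.9026

Cross-section at t=0.842: each vertex is (1-t)·p0[i] + t·p1[i].
  v1: (1-0.842)·(3.45,0.78) + 0.842·(2.45,1.48) = (2.6080,1.3694)
  v2: (1-0.842)·(0.15,2.34) + 0.842·(0.91,2.44) = (0.7899,2.4242)
  v3: (1-0.842)·(-1.65,2.34) + 0.842·(-0.53,3.03) = (-0.7070,2.9210)
  v4: (1-0.842)·(-2.64,1.79) + 0.842·(-0.71,2.15) = (-1.0149,2.0931)
  v5: (1-0.842)·(-3.51,-2.38) + 0.842·(-0.12,0.47) = (-0.6556,0.0197)
  v6: (1-0.842)·(0.86,-3.39) + 0.842·(1.22,-0.43) = (1.1631,-0.8977)
  v7: (1-0.842)·(3.23,-1.95) + 0.842·(2.51,0.09) = (2.6238,-0.2323)
  v8: (1-0.842)·(4.28,-0.81) + 0.842·(2.94,0.71) = (3.1517,0.4698)
Shoelace sum Σ(x_i·y_{i+1} − x_{i+1}·y_i):
  i=1: 2.6080·2.4242 − 0.7899·1.3694 = +5.2406 (running +5.2406)
  i=2: 0.7899·2.9210 − -0.7070·2.4242 = +4.0212 (running +9.2618)
  i=3: -0.7070·2.0931 − -1.0149·2.9210 = +1.4849 (running +10.7466)
  i=4: -1.0149·0.0197 − -0.6556·2.0931 = +1.3523 (running +12.0989)
  i=5: -0.6556·-0.8977 − 1.1631·0.0197 = +0.5656 (running +12.6645)
  i=6: 1.1631·-0.2323 − 2.6238·-0.8977 = +2.0851 (running +14.7496)
  i=7: 2.6238·0.4698 − 3.1517·-0.2323 = +1.9650 (running +16.7146)
  i=8: 3.1517·1.3694 − 2.6080·0.4698 = +3.0906 (running +19.8052)
Area = |Σ|/2 = |19.8052|/2 = 9.9026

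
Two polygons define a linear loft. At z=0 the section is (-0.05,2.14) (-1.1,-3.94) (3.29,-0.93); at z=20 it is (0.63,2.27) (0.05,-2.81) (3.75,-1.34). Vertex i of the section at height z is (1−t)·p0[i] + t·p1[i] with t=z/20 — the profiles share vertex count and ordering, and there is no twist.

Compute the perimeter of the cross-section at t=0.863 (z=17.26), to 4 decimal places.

Cross-section at t=0.863: each vertex is (1-t)·p0[i] + t·p1[i].
  v1: (1-0.863)·(-0.05,2.14) + 0.863·(0.63,2.27) = (0.5368,2.2522)
  v2: (1-0.863)·(-1.1,-3.94) + 0.863·(0.05,-2.81) = (-0.1076,-2.9648)
  v3: (1-0.863)·(3.29,-0.93) + 0.863·(3.75,-1.34) = (3.6870,-1.2838)
Perimeter = Σ |v_{i+1} − v_i|:
  edge 1→2: √(-0.6444² + -5.2170²) = 5.2566 (running 5.2566)
  edge 2→3: √(3.7945² + 1.6810²) = 4.1502 (running 9.4068)
  edge 3→1: √(-3.1501² + 3.5360²) = 4.7357 (running 14.1425)
Perimeter = 14.1425

Perimeter at t=0.863: 14.1425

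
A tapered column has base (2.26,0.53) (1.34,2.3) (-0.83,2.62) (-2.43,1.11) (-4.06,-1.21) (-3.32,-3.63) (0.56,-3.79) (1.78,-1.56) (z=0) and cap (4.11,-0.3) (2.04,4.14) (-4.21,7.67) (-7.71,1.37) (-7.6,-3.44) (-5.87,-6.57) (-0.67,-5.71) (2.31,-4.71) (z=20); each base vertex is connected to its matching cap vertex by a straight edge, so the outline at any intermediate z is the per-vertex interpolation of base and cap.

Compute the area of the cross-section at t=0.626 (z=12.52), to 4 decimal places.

Area at t=0.626: 76.4315

Cross-section at t=0.626: each vertex is (1-t)·p0[i] + t·p1[i].
  v1: (1-0.626)·(2.26,0.53) + 0.626·(4.11,-0.3) = (3.4181,0.0104)
  v2: (1-0.626)·(1.34,2.3) + 0.626·(2.04,4.14) = (1.7782,3.4518)
  v3: (1-0.626)·(-0.83,2.62) + 0.626·(-4.21,7.67) = (-2.9459,5.7813)
  v4: (1-0.626)·(-2.43,1.11) + 0.626·(-7.71,1.37) = (-5.7353,1.2728)
  v5: (1-0.626)·(-4.06,-1.21) + 0.626·(-7.6,-3.44) = (-6.2760,-2.6060)
  v6: (1-0.626)·(-3.32,-3.63) + 0.626·(-5.87,-6.57) = (-4.9163,-5.4704)
  v7: (1-0.626)·(0.56,-3.79) + 0.626·(-0.67,-5.71) = (-0.2100,-4.9919)
  v8: (1-0.626)·(1.78,-1.56) + 0.626·(2.31,-4.71) = (2.1118,-3.5319)
Shoelace sum Σ(x_i·y_{i+1} − x_{i+1}·y_i):
  i=1: 3.4181·3.4518 − 1.7782·0.0104 = +11.7802 (running +11.7802)
  i=2: 1.7782·5.7813 − -2.9459·3.4518 = +20.4490 (running +32.2292)
  i=3: -2.9459·1.2728 − -5.7353·5.7813 = +29.4080 (running +61.6372)
  i=4: -5.7353·-2.6060 − -6.2760·1.2728 = +22.9339 (running +84.5711)
  i=5: -6.2760·-5.4704 − -4.9163·-2.6060 = +21.5209 (running +106.0920)
  i=6: -4.9163·-4.9919 − -0.2100·-5.4704 = +23.3931 (running +129.4851)
  i=7: -0.2100·-3.5319 − 2.1118·-4.9919 = +11.2835 (running +140.7686)
  i=8: 2.1118·0.0104 − 3.4181·-3.5319 = +12.0944 (running +152.8630)
Area = |Σ|/2 = |152.8630|/2 = 76.4315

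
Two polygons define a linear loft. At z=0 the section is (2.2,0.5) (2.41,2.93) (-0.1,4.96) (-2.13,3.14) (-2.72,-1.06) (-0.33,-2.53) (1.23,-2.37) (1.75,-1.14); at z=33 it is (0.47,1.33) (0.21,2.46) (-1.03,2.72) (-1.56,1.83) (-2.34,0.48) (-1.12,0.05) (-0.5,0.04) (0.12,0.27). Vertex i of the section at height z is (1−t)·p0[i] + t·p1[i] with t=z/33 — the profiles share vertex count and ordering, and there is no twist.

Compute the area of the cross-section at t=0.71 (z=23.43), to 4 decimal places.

Area at t=0.71: 9.7103

Cross-section at t=0.71: each vertex is (1-t)·p0[i] + t·p1[i].
  v1: (1-0.71)·(2.2,0.5) + 0.71·(0.47,1.33) = (0.9717,1.0893)
  v2: (1-0.71)·(2.41,2.93) + 0.71·(0.21,2.46) = (0.8480,2.5963)
  v3: (1-0.71)·(-0.1,4.96) + 0.71·(-1.03,2.72) = (-0.7603,3.3696)
  v4: (1-0.71)·(-2.13,3.14) + 0.71·(-1.56,1.83) = (-1.7253,2.2099)
  v5: (1-0.71)·(-2.72,-1.06) + 0.71·(-2.34,0.48) = (-2.4502,0.0334)
  v6: (1-0.71)·(-0.33,-2.53) + 0.71·(-1.12,0.05) = (-0.8909,-0.6982)
  v7: (1-0.71)·(1.23,-2.37) + 0.71·(-0.5,0.04) = (0.0017,-0.6589)
  v8: (1-0.71)·(1.75,-1.14) + 0.71·(0.12,0.27) = (0.5927,-0.1389)
Shoelace sum Σ(x_i·y_{i+1} − x_{i+1}·y_i):
  i=1: 0.9717·2.5963 − 0.8480·1.0893 = +1.5991 (running +1.5991)
  i=2: 0.8480·3.3696 − -0.7603·2.5963 = +4.8314 (running +6.4305)
  i=3: -0.7603·2.2099 − -1.7253·3.3696 = +4.1334 (running +10.5639)
  i=4: -1.7253·0.0334 − -2.4502·2.2099 = +5.3571 (running +15.9209)
  i=5: -2.4502·-0.6982 − -0.8909·0.0334 = +1.7405 (running +17.6614)
  i=6: -0.8909·-0.6589 − 0.0017·-0.6982 = +0.5882 (running +18.2496)
  i=7: 0.0017·-0.1389 − 0.5927·-0.6589 = +0.3903 (running +18.6399)
  i=8: 0.5927·1.0893 − 0.9717·-0.1389 = +0.7806 (running +19.4205)
Area = |Σ|/2 = |19.4205|/2 = 9.7103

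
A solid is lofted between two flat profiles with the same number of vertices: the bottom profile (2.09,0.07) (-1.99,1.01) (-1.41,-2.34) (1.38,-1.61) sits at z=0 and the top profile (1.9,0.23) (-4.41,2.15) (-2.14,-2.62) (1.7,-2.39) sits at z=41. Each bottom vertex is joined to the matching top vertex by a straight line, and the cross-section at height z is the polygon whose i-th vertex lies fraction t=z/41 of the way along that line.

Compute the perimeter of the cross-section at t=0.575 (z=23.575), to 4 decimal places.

Cross-section at t=0.575: each vertex is (1-t)·p0[i] + t·p1[i].
  v1: (1-0.575)·(2.09,0.07) + 0.575·(1.9,0.23) = (1.9807,0.1620)
  v2: (1-0.575)·(-1.99,1.01) + 0.575·(-4.41,2.15) = (-3.3815,1.6655)
  v3: (1-0.575)·(-1.41,-2.34) + 0.575·(-2.14,-2.62) = (-1.8297,-2.5010)
  v4: (1-0.575)·(1.38,-1.61) + 0.575·(1.7,-2.39) = (1.5640,-2.0585)
Perimeter = Σ |v_{i+1} − v_i|:
  edge 1→2: √(-5.3622² + 1.5035²) = 5.5690 (running 5.5690)
  edge 2→3: √(1.5517² + -4.1665²) = 4.4461 (running 10.0151)
  edge 3→4: √(3.3937² + 0.4425²) = 3.4225 (running 13.4376)
  edge 4→1: √(0.4167² + 2.2205²) = 2.2593 (running 15.6969)
Perimeter = 15.6969

Perimeter at t=0.575: 15.6969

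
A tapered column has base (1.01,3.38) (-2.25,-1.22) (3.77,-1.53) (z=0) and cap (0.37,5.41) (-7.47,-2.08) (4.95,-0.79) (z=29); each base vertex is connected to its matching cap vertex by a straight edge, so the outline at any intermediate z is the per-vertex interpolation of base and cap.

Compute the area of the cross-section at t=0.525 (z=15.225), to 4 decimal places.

Cross-section at t=0.525: each vertex is (1-t)·p0[i] + t·p1[i].
  v1: (1-0.525)·(1.01,3.38) + 0.525·(0.37,5.41) = (0.6740,4.4458)
  v2: (1-0.525)·(-2.25,-1.22) + 0.525·(-7.47,-2.08) = (-4.9905,-1.6715)
  v3: (1-0.525)·(3.77,-1.53) + 0.525·(4.95,-0.79) = (4.3895,-1.1415)
Shoelace sum Σ(x_i·y_{i+1} − x_{i+1}·y_i):
  i=1: 0.6740·-1.6715 − -4.9905·4.4458 = +21.0599 (running +21.0599)
  i=2: -4.9905·-1.1415 − 4.3895·-1.6715 = +13.0337 (running +34.0936)
  i=3: 4.3895·4.4458 − 0.6740·-1.1415 = +20.2840 (running +54.3776)
Area = |Σ|/2 = |54.3776|/2 = 27.1888

Area at t=0.525: 27.1888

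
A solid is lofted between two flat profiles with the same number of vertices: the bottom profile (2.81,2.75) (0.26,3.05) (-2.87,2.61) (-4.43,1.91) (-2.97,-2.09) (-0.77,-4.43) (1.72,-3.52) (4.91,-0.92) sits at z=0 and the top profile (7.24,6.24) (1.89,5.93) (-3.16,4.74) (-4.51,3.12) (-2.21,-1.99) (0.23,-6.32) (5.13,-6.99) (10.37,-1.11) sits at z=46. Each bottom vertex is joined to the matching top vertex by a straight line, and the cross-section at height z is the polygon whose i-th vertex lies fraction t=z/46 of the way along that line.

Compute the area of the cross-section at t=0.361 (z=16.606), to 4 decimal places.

Cross-section at t=0.361: each vertex is (1-t)·p0[i] + t·p1[i].
  v1: (1-0.361)·(2.81,2.75) + 0.361·(7.24,6.24) = (4.4092,4.0099)
  v2: (1-0.361)·(0.26,3.05) + 0.361·(1.89,5.93) = (0.8484,4.0897)
  v3: (1-0.361)·(-2.87,2.61) + 0.361·(-3.16,4.74) = (-2.9747,3.3789)
  v4: (1-0.361)·(-4.43,1.91) + 0.361·(-4.51,3.12) = (-4.4589,2.3468)
  v5: (1-0.361)·(-2.97,-2.09) + 0.361·(-2.21,-1.99) = (-2.6956,-2.0539)
  v6: (1-0.361)·(-0.77,-4.43) + 0.361·(0.23,-6.32) = (-0.4090,-5.1123)
  v7: (1-0.361)·(1.72,-3.52) + 0.361·(5.13,-6.99) = (2.9510,-4.7727)
  v8: (1-0.361)·(4.91,-0.92) + 0.361·(10.37,-1.11) = (6.8811,-0.9886)
Shoelace sum Σ(x_i·y_{i+1} − x_{i+1}·y_i):
  i=1: 4.4092·4.0897 − 0.8484·4.0099 = +14.6302 (running +14.6302)
  i=2: 0.8484·3.3789 − -2.9747·4.0897 = +15.0323 (running +29.6625)
  i=3: -2.9747·2.3468 − -4.4589·3.3789 = +8.0852 (running +37.7478)
  i=4: -4.4589·-2.0539 − -2.6956·2.3468 = +15.4842 (running +53.2320)
  i=5: -2.6956·-5.1123 − -0.4090·-2.0539 = +12.9408 (running +66.1729)
  i=6: -0.4090·-4.7727 − 2.9510·-5.1123 = +17.0384 (running +83.2113)
  i=7: 2.9510·-0.9886 − 6.8811·-4.7727 = +29.9237 (running +113.1350)
  i=8: 6.8811·4.0099 − 4.4092·-0.9886 = +31.9512 (running +145.0862)
Area = |Σ|/2 = |145.0862|/2 = 72.5431

Area at t=0.361: 72.5431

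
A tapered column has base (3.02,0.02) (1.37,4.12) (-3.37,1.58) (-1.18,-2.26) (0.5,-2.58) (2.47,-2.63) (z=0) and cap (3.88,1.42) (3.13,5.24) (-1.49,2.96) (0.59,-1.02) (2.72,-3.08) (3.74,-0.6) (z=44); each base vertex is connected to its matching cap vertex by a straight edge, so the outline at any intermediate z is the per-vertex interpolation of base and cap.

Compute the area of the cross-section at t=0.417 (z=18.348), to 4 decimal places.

Area at t=0.417: 26.7301

Cross-section at t=0.417: each vertex is (1-t)·p0[i] + t·p1[i].
  v1: (1-0.417)·(3.02,0.02) + 0.417·(3.88,1.42) = (3.3786,0.6038)
  v2: (1-0.417)·(1.37,4.12) + 0.417·(3.13,5.24) = (2.1039,4.5870)
  v3: (1-0.417)·(-3.37,1.58) + 0.417·(-1.49,2.96) = (-2.5860,2.1555)
  v4: (1-0.417)·(-1.18,-2.26) + 0.417·(0.59,-1.02) = (-0.4419,-1.7429)
  v5: (1-0.417)·(0.5,-2.58) + 0.417·(2.72,-3.08) = (1.4257,-2.7885)
  v6: (1-0.417)·(2.47,-2.63) + 0.417·(3.74,-0.6) = (2.9996,-1.7835)
Shoelace sum Σ(x_i·y_{i+1} − x_{i+1}·y_i):
  i=1: 3.3786·4.5870 − 2.1039·0.6038 = +14.2275 (running +14.2275)
  i=2: 2.1039·2.1555 − -2.5860·4.5870 = +16.3972 (running +30.6247)
  i=3: -2.5860·-1.7429 − -0.4419·2.1555 = +5.4598 (running +36.0845)
  i=4: -0.4419·-2.7885 − 1.4257·-1.7429 = +3.7172 (running +39.8017)
  i=5: 1.4257·-1.7835 − 2.9996·-2.7885 = +5.8216 (running +45.6233)
  i=6: 2.9996·0.6038 − 3.3786·-1.7835 = +7.8369 (running +53.4602)
Area = |Σ|/2 = |53.4602|/2 = 26.7301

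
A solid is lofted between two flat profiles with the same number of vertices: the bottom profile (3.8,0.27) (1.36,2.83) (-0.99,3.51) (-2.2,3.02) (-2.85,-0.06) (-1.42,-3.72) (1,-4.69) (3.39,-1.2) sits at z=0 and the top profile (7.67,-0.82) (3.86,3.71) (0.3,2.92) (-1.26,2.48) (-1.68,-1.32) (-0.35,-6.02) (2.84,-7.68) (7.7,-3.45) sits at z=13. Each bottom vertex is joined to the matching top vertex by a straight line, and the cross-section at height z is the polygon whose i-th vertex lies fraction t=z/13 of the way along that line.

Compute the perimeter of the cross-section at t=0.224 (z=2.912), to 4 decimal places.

Cross-section at t=0.224: each vertex is (1-t)·p0[i] + t·p1[i].
  v1: (1-0.224)·(3.8,0.27) + 0.224·(7.67,-0.82) = (4.6669,0.0258)
  v2: (1-0.224)·(1.36,2.83) + 0.224·(3.86,3.71) = (1.9200,3.0271)
  v3: (1-0.224)·(-0.99,3.51) + 0.224·(0.3,2.92) = (-0.7010,3.3778)
  v4: (1-0.224)·(-2.2,3.02) + 0.224·(-1.26,2.48) = (-1.9894,2.8990)
  v5: (1-0.224)·(-2.85,-0.06) + 0.224·(-1.68,-1.32) = (-2.5879,-0.3422)
  v6: (1-0.224)·(-1.42,-3.72) + 0.224·(-0.35,-6.02) = (-1.1803,-4.2352)
  v7: (1-0.224)·(1,-4.69) + 0.224·(2.84,-7.68) = (1.4122,-5.3598)
  v8: (1-0.224)·(3.39,-1.2) + 0.224·(7.7,-3.45) = (4.3554,-1.7040)
Perimeter = Σ |v_{i+1} − v_i|:
  edge 1→2: √(-2.7469² + 3.0013²) = 4.0685 (running 4.0685)
  edge 2→3: √(-2.6210² + 0.3507²) = 2.6444 (running 6.7129)
  edge 3→4: √(-1.2884² + -0.4788²) = 1.3745 (running 8.0874)
  edge 4→5: √(-0.5985² + -3.2413²) = 3.2961 (running 11.3835)
  edge 5→6: √(1.4076² + -3.8930²) = 4.1396 (running 15.5231)
  edge 6→7: √(2.5925² + -1.1246²) = 2.8259 (running 18.3490)
  edge 7→8: √(2.9433² + 3.6558²) = 4.6933 (running 23.0423)
  edge 8→1: √(0.3114² + 1.7298²) = 1.7577 (running 24.8000)
Perimeter = 24.8000

Perimeter at t=0.224: 24.8000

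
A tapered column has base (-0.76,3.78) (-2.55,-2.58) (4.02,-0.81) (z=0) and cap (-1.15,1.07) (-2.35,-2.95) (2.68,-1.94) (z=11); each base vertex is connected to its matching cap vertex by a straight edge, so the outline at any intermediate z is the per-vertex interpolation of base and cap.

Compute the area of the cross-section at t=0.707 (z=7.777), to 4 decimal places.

Cross-section at t=0.707: each vertex is (1-t)·p0[i] + t·p1[i].
  v1: (1-0.707)·(-0.76,3.78) + 0.707·(-1.15,1.07) = (-1.0357,1.8640)
  v2: (1-0.707)·(-2.55,-2.58) + 0.707·(-2.35,-2.95) = (-2.4086,-2.8416)
  v3: (1-0.707)·(4.02,-0.81) + 0.707·(2.68,-1.94) = (3.0726,-1.6089)
Shoelace sum Σ(x_i·y_{i+1} − x_{i+1}·y_i):
  i=1: -1.0357·-2.8416 − -2.4086·1.8640 = +7.4328 (running +7.4328)
  i=2: -2.4086·-1.6089 − 3.0726·-2.8416 = +12.6063 (running +20.0392)
  i=3: 3.0726·1.8640 − -1.0357·-1.6089 = +4.0611 (running +24.1002)
Area = |Σ|/2 = |24.1002|/2 = 12.0501

Area at t=0.707: 12.0501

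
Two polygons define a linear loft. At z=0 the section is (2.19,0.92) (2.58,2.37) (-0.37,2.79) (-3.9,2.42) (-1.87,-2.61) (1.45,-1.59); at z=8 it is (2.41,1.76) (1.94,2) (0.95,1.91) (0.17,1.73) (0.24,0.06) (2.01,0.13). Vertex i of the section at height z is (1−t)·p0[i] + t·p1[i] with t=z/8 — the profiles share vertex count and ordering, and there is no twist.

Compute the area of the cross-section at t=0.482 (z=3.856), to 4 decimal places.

Cross-section at t=0.482: each vertex is (1-t)·p0[i] + t·p1[i].
  v1: (1-0.482)·(2.19,0.92) + 0.482·(2.41,1.76) = (2.2960,1.3249)
  v2: (1-0.482)·(2.58,2.37) + 0.482·(1.94,2) = (2.2715,2.1917)
  v3: (1-0.482)·(-0.37,2.79) + 0.482·(0.95,1.91) = (0.2662,2.3658)
  v4: (1-0.482)·(-3.9,2.42) + 0.482·(0.17,1.73) = (-1.9383,2.0874)
  v5: (1-0.482)·(-1.87,-2.61) + 0.482·(0.24,0.06) = (-0.8530,-1.3231)
  v6: (1-0.482)·(1.45,-1.59) + 0.482·(2.01,0.13) = (1.7199,-0.7610)
Shoelace sum Σ(x_i·y_{i+1} − x_{i+1}·y_i):
  i=1: 2.2960·2.1917 − 2.2715·1.3249 = +2.0226 (running +2.0226)
  i=2: 2.2715·2.3658 − 0.2662·2.1917 = +4.7905 (running +6.8132)
  i=3: 0.2662·2.0874 − -1.9383·2.3658 = +5.1414 (running +11.9546)
  i=4: -1.9383·-1.3231 − -0.8530·2.0874 = +4.3450 (running +16.2995)
  i=5: -0.8530·-0.7610 − 1.7199·-1.3231 = +2.9246 (running +19.2242)
  i=6: 1.7199·1.3249 − 2.2960·-0.7610 = +4.0259 (running +23.2500)
Area = |Σ|/2 = |23.2500|/2 = 11.6250

Area at t=0.482: 11.6250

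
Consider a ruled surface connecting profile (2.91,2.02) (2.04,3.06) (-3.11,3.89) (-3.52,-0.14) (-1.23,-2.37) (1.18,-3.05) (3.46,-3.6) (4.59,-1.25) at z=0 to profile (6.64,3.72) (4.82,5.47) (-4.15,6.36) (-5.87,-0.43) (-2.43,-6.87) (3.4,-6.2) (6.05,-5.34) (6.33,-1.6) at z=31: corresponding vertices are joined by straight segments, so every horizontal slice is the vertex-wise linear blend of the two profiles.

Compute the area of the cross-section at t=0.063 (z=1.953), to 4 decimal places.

Cross-section at t=0.063: each vertex is (1-t)·p0[i] + t·p1[i].
  v1: (1-0.063)·(2.91,2.02) + 0.063·(6.64,3.72) = (3.1450,2.1271)
  v2: (1-0.063)·(2.04,3.06) + 0.063·(4.82,5.47) = (2.2151,3.2118)
  v3: (1-0.063)·(-3.11,3.89) + 0.063·(-4.15,6.36) = (-3.1755,4.0456)
  v4: (1-0.063)·(-3.52,-0.14) + 0.063·(-5.87,-0.43) = (-3.6681,-0.1583)
  v5: (1-0.063)·(-1.23,-2.37) + 0.063·(-2.43,-6.87) = (-1.3056,-2.6535)
  v6: (1-0.063)·(1.18,-3.05) + 0.063·(3.4,-6.2) = (1.3199,-3.2485)
  v7: (1-0.063)·(3.46,-3.6) + 0.063·(6.05,-5.34) = (3.6232,-3.7096)
  v8: (1-0.063)·(4.59,-1.25) + 0.063·(6.33,-1.6) = (4.6996,-1.2721)
Shoelace sum Σ(x_i·y_{i+1} − x_{i+1}·y_i):
  i=1: 3.1450·3.2118 − 2.2151·2.1271 = +5.3893 (running +5.3893)
  i=2: 2.2151·4.0456 − -3.1755·3.2118 = +19.1608 (running +24.5502)
  i=3: -3.1755·-0.1583 − -3.6681·4.0456 = +15.3421 (running +39.8923)
  i=4: -3.6681·-2.6535 − -1.3056·-0.1583 = +9.5265 (running +49.4188)
  i=5: -1.3056·-3.2485 − 1.3199·-2.6535 = +7.7434 (running +57.1622)
  i=6: 1.3199·-3.7096 − 3.6232·-3.2485 = +6.8735 (running +64.0357)
  i=7: 3.6232·-1.2721 − 4.6996·-3.7096 = +12.8250 (running +76.8607)
  i=8: 4.6996·2.1271 − 3.1450·-1.2721 = +13.9971 (running +90.8578)
Area = |Σ|/2 = |90.8578|/2 = 45.4289

Area at t=0.063: 45.4289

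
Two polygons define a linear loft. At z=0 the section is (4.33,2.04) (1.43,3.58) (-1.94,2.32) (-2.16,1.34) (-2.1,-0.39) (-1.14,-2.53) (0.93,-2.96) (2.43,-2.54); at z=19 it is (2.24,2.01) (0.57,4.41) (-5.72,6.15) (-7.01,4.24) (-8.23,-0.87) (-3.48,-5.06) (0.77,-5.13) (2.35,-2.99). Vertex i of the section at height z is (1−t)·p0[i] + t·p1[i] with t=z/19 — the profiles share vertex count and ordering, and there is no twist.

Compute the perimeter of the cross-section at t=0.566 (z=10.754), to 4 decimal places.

Cross-section at t=0.566: each vertex is (1-t)·p0[i] + t·p1[i].
  v1: (1-0.566)·(4.33,2.04) + 0.566·(2.24,2.01) = (3.1471,2.0230)
  v2: (1-0.566)·(1.43,3.58) + 0.566·(0.57,4.41) = (0.9432,4.0498)
  v3: (1-0.566)·(-1.94,2.32) + 0.566·(-5.72,6.15) = (-4.0795,4.4878)
  v4: (1-0.566)·(-2.16,1.34) + 0.566·(-7.01,4.24) = (-4.9051,2.9814)
  v5: (1-0.566)·(-2.1,-0.39) + 0.566·(-8.23,-0.87) = (-5.5696,-0.6617)
  v6: (1-0.566)·(-1.14,-2.53) + 0.566·(-3.48,-5.06) = (-2.4644,-3.9620)
  v7: (1-0.566)·(0.93,-2.96) + 0.566·(0.77,-5.13) = (0.8394,-4.1882)
  v8: (1-0.566)·(2.43,-2.54) + 0.566·(2.35,-2.99) = (2.3847,-2.7947)
Perimeter = Σ |v_{i+1} − v_i|:
  edge 1→2: √(-2.2038² + 2.0268²) = 2.9941 (running 2.9941)
  edge 2→3: √(-5.0227² + 0.4380²) = 5.0418 (running 8.0359)
  edge 3→4: √(-0.8256² + -1.5064²) = 1.7178 (running 9.7537)
  edge 4→5: √(-0.6645² + -3.6431²) = 3.7032 (running 13.4569)
  edge 5→6: √(3.1051² + -3.3003²) = 4.5314 (running 17.9883)
  edge 6→7: √(3.3039² + -0.2262²) = 3.3116 (running 21.2999)
  edge 7→8: √(1.5453² + 1.3935²) = 2.0808 (running 23.3807)
  edge 8→1: √(0.7623² + 4.8177²) = 4.8777 (running 28.2584)
Perimeter = 28.2584

Perimeter at t=0.566: 28.2584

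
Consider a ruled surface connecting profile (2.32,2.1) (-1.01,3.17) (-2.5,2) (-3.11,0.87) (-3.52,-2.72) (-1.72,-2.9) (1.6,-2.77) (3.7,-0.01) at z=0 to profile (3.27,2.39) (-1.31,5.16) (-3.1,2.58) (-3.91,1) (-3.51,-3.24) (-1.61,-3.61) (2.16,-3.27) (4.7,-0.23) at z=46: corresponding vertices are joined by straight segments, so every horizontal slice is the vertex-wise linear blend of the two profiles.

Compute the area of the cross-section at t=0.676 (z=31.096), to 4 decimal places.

Area at t=0.676: 44.6665

Cross-section at t=0.676: each vertex is (1-t)·p0[i] + t·p1[i].
  v1: (1-0.676)·(2.32,2.1) + 0.676·(3.27,2.39) = (2.9622,2.2960)
  v2: (1-0.676)·(-1.01,3.17) + 0.676·(-1.31,5.16) = (-1.2128,4.5152)
  v3: (1-0.676)·(-2.5,2) + 0.676·(-3.1,2.58) = (-2.9056,2.3921)
  v4: (1-0.676)·(-3.11,0.87) + 0.676·(-3.91,1) = (-3.6508,0.9579)
  v5: (1-0.676)·(-3.52,-2.72) + 0.676·(-3.51,-3.24) = (-3.5132,-3.0715)
  v6: (1-0.676)·(-1.72,-2.9) + 0.676·(-1.61,-3.61) = (-1.6456,-3.3800)
  v7: (1-0.676)·(1.6,-2.77) + 0.676·(2.16,-3.27) = (1.9786,-3.1080)
  v8: (1-0.676)·(3.7,-0.01) + 0.676·(4.7,-0.23) = (4.3760,-0.1587)
Shoelace sum Σ(x_i·y_{i+1} − x_{i+1}·y_i):
  i=1: 2.9622·4.5152 − -1.2128·2.2960 = +16.1597 (running +16.1597)
  i=2: -1.2128·2.3921 − -2.9056·4.5152 = +10.2184 (running +26.3780)
  i=3: -2.9056·0.9579 − -3.6508·2.3921 = +5.9498 (running +32.3278)
  i=4: -3.6508·-3.0715 − -3.5132·0.9579 = +14.5788 (running +46.9066)
  i=5: -3.5132·-3.3800 − -1.6456·-3.0715 = +6.8200 (running +53.7266)
  i=6: -1.6456·-3.1080 − 1.9786·-3.3800 = +11.8021 (running +65.5287)
  i=7: 1.9786·-0.1587 − 4.3760·-3.1080 = +13.2866 (running +78.8153)
  i=8: 4.3760·2.2960 − 2.9622·-0.1587 = +10.5176 (running +89.3329)
Area = |Σ|/2 = |89.3329|/2 = 44.6665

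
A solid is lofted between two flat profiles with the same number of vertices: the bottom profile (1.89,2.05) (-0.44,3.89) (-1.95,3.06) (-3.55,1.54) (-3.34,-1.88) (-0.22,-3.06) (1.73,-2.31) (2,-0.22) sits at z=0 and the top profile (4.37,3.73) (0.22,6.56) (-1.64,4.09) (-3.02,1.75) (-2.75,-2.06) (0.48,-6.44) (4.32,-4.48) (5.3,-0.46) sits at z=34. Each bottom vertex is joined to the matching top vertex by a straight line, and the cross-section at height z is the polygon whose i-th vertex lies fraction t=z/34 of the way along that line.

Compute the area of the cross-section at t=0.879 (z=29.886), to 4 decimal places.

Cross-section at t=0.879: each vertex is (1-t)·p0[i] + t·p1[i].
  v1: (1-0.879)·(1.89,2.05) + 0.879·(4.37,3.73) = (4.0699,3.5267)
  v2: (1-0.879)·(-0.44,3.89) + 0.879·(0.22,6.56) = (0.1401,6.2369)
  v3: (1-0.879)·(-1.95,3.06) + 0.879·(-1.64,4.09) = (-1.6775,3.9654)
  v4: (1-0.879)·(-3.55,1.54) + 0.879·(-3.02,1.75) = (-3.0841,1.7246)
  v5: (1-0.879)·(-3.34,-1.88) + 0.879·(-2.75,-2.06) = (-2.8214,-2.0382)
  v6: (1-0.879)·(-0.22,-3.06) + 0.879·(0.48,-6.44) = (0.3953,-6.0310)
  v7: (1-0.879)·(1.73,-2.31) + 0.879·(4.32,-4.48) = (4.0066,-4.2174)
  v8: (1-0.879)·(2,-0.22) + 0.879·(5.3,-0.46) = (4.9007,-0.4310)
Shoelace sum Σ(x_i·y_{i+1} − x_{i+1}·y_i):
  i=1: 4.0699·6.2369 − 0.1401·3.5267 = +24.8896 (running +24.8896)
  i=2: 0.1401·3.9654 − -1.6775·6.2369 = +11.0182 (running +35.9078)
  i=3: -1.6775·1.7246 − -3.0841·3.9654 = +9.3367 (running +45.2445)
  i=4: -3.0841·-2.0382 − -2.8214·1.7246 = +11.1519 (running +56.3964)
  i=5: -2.8214·-6.0310 − 0.3953·-2.0382 = +17.8216 (running +74.2179)
  i=6: 0.3953·-4.2174 − 4.0066·-6.0310 = +22.4968 (running +96.7147)
  i=7: 4.0066·-0.4310 − 4.9007·-4.2174 = +18.9417 (running +115.6564)
  i=8: 4.9007·3.5267 − 4.0699·-0.4310 = +19.0374 (running +134.6938)
Area = |Σ|/2 = |134.6938|/2 = 67.3469

Area at t=0.879: 67.3469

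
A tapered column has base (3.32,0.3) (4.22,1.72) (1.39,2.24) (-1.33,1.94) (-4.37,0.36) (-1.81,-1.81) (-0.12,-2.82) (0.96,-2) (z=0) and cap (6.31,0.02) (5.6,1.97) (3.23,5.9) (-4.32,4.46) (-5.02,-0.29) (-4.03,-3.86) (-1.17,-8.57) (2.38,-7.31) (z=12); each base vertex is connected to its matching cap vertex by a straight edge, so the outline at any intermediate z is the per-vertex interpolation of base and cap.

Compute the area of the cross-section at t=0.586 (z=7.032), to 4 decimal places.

Area at t=0.586: 68.3873

Cross-section at t=0.586: each vertex is (1-t)·p0[i] + t·p1[i].
  v1: (1-0.586)·(3.32,0.3) + 0.586·(6.31,0.02) = (5.0721,0.1359)
  v2: (1-0.586)·(4.22,1.72) + 0.586·(5.6,1.97) = (5.0287,1.8665)
  v3: (1-0.586)·(1.39,2.24) + 0.586·(3.23,5.9) = (2.4682,4.3848)
  v4: (1-0.586)·(-1.33,1.94) + 0.586·(-4.32,4.46) = (-3.0821,3.4167)
  v5: (1-0.586)·(-4.37,0.36) + 0.586·(-5.02,-0.29) = (-4.7509,-0.0209)
  v6: (1-0.586)·(-1.81,-1.81) + 0.586·(-4.03,-3.86) = (-3.1109,-3.0113)
  v7: (1-0.586)·(-0.12,-2.82) + 0.586·(-1.17,-8.57) = (-0.7353,-6.1895)
  v8: (1-0.586)·(0.96,-2) + 0.586·(2.38,-7.31) = (1.7921,-5.1117)
Shoelace sum Σ(x_i·y_{i+1} − x_{i+1}·y_i):
  i=1: 5.0721·1.8665 − 5.0287·0.1359 = +8.7837 (running +8.7837)
  i=2: 5.0287·4.3848 − 2.4682·1.8665 = +17.4426 (running +26.2262)
  i=3: 2.4682·3.4167 − -3.0821·4.3848 = +21.9477 (running +48.1740)
  i=4: -3.0821·-0.0209 − -4.7509·3.4167 = +16.2969 (running +64.4709)
  i=5: -4.7509·-3.0113 − -3.1109·-0.0209 = +14.2414 (running +78.7122)
  i=6: -3.1109·-6.1895 − -0.7353·-3.0113 = +17.0408 (running +95.7531)
  i=7: -0.7353·-5.1117 − 1.7921·-6.1895 = +14.8509 (running +110.6040)
  i=8: 1.7921·0.1359 − 5.0721·-5.1117 = +26.1706 (running +136.7746)
Area = |Σ|/2 = |136.7746|/2 = 68.3873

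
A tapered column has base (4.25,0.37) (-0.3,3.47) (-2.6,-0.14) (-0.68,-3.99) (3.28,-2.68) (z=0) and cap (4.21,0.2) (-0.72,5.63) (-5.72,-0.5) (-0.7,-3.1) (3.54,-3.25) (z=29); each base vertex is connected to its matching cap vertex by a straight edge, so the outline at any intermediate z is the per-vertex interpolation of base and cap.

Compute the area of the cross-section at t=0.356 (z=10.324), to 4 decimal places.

Cross-section at t=0.356: each vertex is (1-t)·p0[i] + t·p1[i].
  v1: (1-0.356)·(4.25,0.37) + 0.356·(4.21,0.2) = (4.2358,0.3095)
  v2: (1-0.356)·(-0.3,3.47) + 0.356·(-0.72,5.63) = (-0.4495,4.2390)
  v3: (1-0.356)·(-2.6,-0.14) + 0.356·(-5.72,-0.5) = (-3.7107,-0.2682)
  v4: (1-0.356)·(-0.68,-3.99) + 0.356·(-0.7,-3.1) = (-0.6871,-3.6732)
  v5: (1-0.356)·(3.28,-2.68) + 0.356·(3.54,-3.25) = (3.3726,-2.8829)
Shoelace sum Σ(x_i·y_{i+1} − x_{i+1}·y_i):
  i=1: 4.2358·4.2390 − -0.4495·0.3095 = +18.0943 (running +18.0943)
  i=2: -0.4495·-0.2682 − -3.7107·4.2390 = +15.8501 (running +33.9445)
  i=3: -3.7107·-3.6732 − -0.6871·-0.2682 = +13.4458 (running +47.3903)
  i=4: -0.6871·-2.8829 − 3.3726·-3.6732 = +14.3689 (running +61.7591)
  i=5: 3.3726·0.3095 − 4.2358·-2.8829 = +13.2551 (running +75.0142)
Area = |Σ|/2 = |75.0142|/2 = 37.5071

Area at t=0.356: 37.5071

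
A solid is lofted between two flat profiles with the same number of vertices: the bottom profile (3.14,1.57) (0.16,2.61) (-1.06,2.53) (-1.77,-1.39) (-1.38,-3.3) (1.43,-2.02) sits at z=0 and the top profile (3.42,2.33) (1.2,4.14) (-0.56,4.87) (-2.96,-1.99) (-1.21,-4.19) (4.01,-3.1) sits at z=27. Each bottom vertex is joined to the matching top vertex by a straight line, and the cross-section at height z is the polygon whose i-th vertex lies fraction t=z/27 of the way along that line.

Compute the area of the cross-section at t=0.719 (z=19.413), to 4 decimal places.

Area at t=0.719: 35.0224

Cross-section at t=0.719: each vertex is (1-t)·p0[i] + t·p1[i].
  v1: (1-0.719)·(3.14,1.57) + 0.719·(3.42,2.33) = (3.3413,2.1164)
  v2: (1-0.719)·(0.16,2.61) + 0.719·(1.2,4.14) = (0.9078,3.7101)
  v3: (1-0.719)·(-1.06,2.53) + 0.719·(-0.56,4.87) = (-0.7005,4.2125)
  v4: (1-0.719)·(-1.77,-1.39) + 0.719·(-2.96,-1.99) = (-2.6256,-1.8214)
  v5: (1-0.719)·(-1.38,-3.3) + 0.719·(-1.21,-4.19) = (-1.2578,-3.9399)
  v6: (1-0.719)·(1.43,-2.02) + 0.719·(4.01,-3.1) = (3.2850,-2.7965)
Shoelace sum Σ(x_i·y_{i+1} − x_{i+1}·y_i):
  i=1: 3.3413·3.7101 − 0.9078·2.1164 = +10.4753 (running +10.4753)
  i=2: 0.9078·4.2125 − -0.7005·3.7101 = +6.4228 (running +16.8981)
  i=3: -0.7005·-1.8214 − -2.6256·4.2125 = +12.3362 (running +29.2343)
  i=4: -2.6256·-3.9399 − -1.2578·-1.8214 = +8.0538 (running +37.2881)
  i=5: -1.2578·-2.7965 − 3.2850·-3.9399 = +16.4601 (running +53.7481)
  i=6: 3.2850·2.1164 − 3.3413·-2.7965 = +16.2966 (running +70.0447)
Area = |Σ|/2 = |70.0447|/2 = 35.0224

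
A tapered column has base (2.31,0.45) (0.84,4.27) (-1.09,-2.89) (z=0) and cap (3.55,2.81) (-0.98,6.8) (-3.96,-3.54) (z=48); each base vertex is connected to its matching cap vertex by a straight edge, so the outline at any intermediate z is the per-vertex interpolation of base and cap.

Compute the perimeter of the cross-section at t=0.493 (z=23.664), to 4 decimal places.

Perimeter at t=0.493: 21.2353

Cross-section at t=0.493: each vertex is (1-t)·p0[i] + t·p1[i].
  v1: (1-0.493)·(2.31,0.45) + 0.493·(3.55,2.81) = (2.9213,1.6135)
  v2: (1-0.493)·(0.84,4.27) + 0.493·(-0.98,6.8) = (-0.0573,5.5173)
  v3: (1-0.493)·(-1.09,-2.89) + 0.493·(-3.96,-3.54) = (-2.5049,-3.2104)
Perimeter = Σ |v_{i+1} − v_i|:
  edge 1→2: √(-2.9786² + 3.9038²) = 4.9104 (running 4.9104)
  edge 2→3: √(-2.4477² + -8.7277²) = 9.0645 (running 13.9748)
  edge 3→1: √(5.4262² + 4.8239²) = 7.2605 (running 21.2353)
Perimeter = 21.2353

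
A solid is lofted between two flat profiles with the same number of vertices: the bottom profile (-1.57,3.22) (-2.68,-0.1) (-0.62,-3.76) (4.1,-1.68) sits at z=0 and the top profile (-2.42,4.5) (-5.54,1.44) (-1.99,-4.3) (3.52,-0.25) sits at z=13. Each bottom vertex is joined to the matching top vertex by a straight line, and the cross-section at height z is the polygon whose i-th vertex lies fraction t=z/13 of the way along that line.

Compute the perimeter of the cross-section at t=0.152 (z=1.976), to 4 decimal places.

Perimeter at t=0.152: 21.0631

Cross-section at t=0.152: each vertex is (1-t)·p0[i] + t·p1[i].
  v1: (1-0.152)·(-1.57,3.22) + 0.152·(-2.42,4.5) = (-1.6992,3.4146)
  v2: (1-0.152)·(-2.68,-0.1) + 0.152·(-5.54,1.44) = (-3.1147,0.1341)
  v3: (1-0.152)·(-0.62,-3.76) + 0.152·(-1.99,-4.3) = (-0.8282,-3.8421)
  v4: (1-0.152)·(4.1,-1.68) + 0.152·(3.52,-0.25) = (4.0118,-1.4626)
Perimeter = Σ |v_{i+1} − v_i|:
  edge 1→2: √(-1.4155² + -3.2805²) = 3.5728 (running 3.5728)
  edge 2→3: √(2.2865² + -3.9762²) = 4.5867 (running 8.1596)
  edge 3→4: √(4.8401² + 2.3794²) = 5.3933 (running 13.5529)
  edge 4→1: √(-5.7110² + 4.8772²) = 7.5102 (running 21.0631)
Perimeter = 21.0631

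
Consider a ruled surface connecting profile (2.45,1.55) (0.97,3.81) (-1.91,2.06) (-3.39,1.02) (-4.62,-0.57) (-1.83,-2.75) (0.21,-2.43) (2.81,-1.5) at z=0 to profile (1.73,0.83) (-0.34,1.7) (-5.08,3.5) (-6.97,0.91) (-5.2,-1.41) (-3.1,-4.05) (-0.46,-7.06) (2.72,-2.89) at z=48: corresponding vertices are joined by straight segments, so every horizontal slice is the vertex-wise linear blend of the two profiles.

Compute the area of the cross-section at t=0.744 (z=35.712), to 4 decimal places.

Area at t=0.744: 47.9674

Cross-section at t=0.744: each vertex is (1-t)·p0[i] + t·p1[i].
  v1: (1-0.744)·(2.45,1.55) + 0.744·(1.73,0.83) = (1.9143,1.0143)
  v2: (1-0.744)·(0.97,3.81) + 0.744·(-0.34,1.7) = (-0.0046,2.2402)
  v3: (1-0.744)·(-1.91,2.06) + 0.744·(-5.08,3.5) = (-4.2685,3.1314)
  v4: (1-0.744)·(-3.39,1.02) + 0.744·(-6.97,0.91) = (-6.0535,0.9382)
  v5: (1-0.744)·(-4.62,-0.57) + 0.744·(-5.2,-1.41) = (-5.0515,-1.1950)
  v6: (1-0.744)·(-1.83,-2.75) + 0.744·(-3.1,-4.05) = (-2.7749,-3.7172)
  v7: (1-0.744)·(0.21,-2.43) + 0.744·(-0.46,-7.06) = (-0.2885,-5.8747)
  v8: (1-0.744)·(2.81,-1.5) + 0.744·(2.72,-2.89) = (2.7430,-2.5342)
Shoelace sum Σ(x_i·y_{i+1} − x_{i+1}·y_i):
  i=1: 1.9143·2.2402 − -0.0046·1.0143 = +4.2931 (running +4.2931)
  i=2: -0.0046·3.1314 − -4.2685·2.2402 = +9.5475 (running +13.8406)
  i=3: -4.2685·0.9382 − -6.0535·3.1314 = +14.9512 (running +28.7919)
  i=4: -6.0535·-1.1950 − -5.0515·0.9382 = +11.9728 (running +40.7647)
  i=5: -5.0515·-3.7172 − -2.7749·-1.1950 = +15.4616 (running +56.2264)
  i=6: -2.7749·-5.8747 − -0.2885·-3.7172 = +15.2293 (running +71.4557)
  i=7: -0.2885·-2.5342 − 2.7430·-5.8747 = +16.8456 (running +88.3013)
  i=8: 2.7430·1.0143 − 1.9143·-2.5342 = +7.6335 (running +95.9348)
Area = |Σ|/2 = |95.9348|/2 = 47.9674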